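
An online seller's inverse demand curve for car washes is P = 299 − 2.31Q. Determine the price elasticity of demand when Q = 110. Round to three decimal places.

At Q = 110, P = 299 − 2.31(110) = 44.90.
dP/dQ = −2.31, so dQ/dP = 1/(−2.31) = -0.433.
ε = (dQ/dP)(P/Q) = (-0.433)(44.90/110).

-0.177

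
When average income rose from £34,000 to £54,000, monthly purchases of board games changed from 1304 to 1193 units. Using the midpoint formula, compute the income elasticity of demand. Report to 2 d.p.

ΔQ = -111, ΔI = 20000. Midpoints: Ī = 44,000, Q̄ = 1248.5.
ε_I = (ΔQ/ΔI)(Ī/Q̄) = (-111/20000)(44000/1248.5).

-0.20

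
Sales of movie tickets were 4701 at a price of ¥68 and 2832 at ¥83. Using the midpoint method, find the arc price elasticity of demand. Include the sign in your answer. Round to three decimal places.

-2.498

ΔQ = 2832 − 4701 = -1869; ΔP = 83 − 68 = 15.
Midpoints: P̄ = 75.50, Q̄ = 3766.5.
ε = (ΔQ/ΔP)(P̄/Q̄) = (-1869/15)(75.50/3766.5).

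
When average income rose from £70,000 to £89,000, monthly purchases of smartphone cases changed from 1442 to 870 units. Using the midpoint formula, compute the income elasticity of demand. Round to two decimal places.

ΔQ = -572, ΔI = 19000. Midpoints: Ī = 79,500, Q̄ = 1156.0.
ε_I = (ΔQ/ΔI)(Ī/Q̄) = (-572/19000)(79500/1156.0).
ε_I < 0, so the good is inferior.

-2.07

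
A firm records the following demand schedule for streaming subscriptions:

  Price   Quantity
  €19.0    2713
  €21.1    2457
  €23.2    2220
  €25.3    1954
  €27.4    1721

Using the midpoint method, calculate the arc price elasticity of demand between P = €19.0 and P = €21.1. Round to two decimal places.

At P = 19.0, Q = 2713; at P = 21.1, Q = 2457.
ΔQ = -256, ΔP = 2.1. Midpoints: P̄ = 20.05, Q̄ = 2585.0.
ε = (ΔQ/ΔP)(P̄/Q̄) = (-256/2.1)(20.05/2585.0).

-0.95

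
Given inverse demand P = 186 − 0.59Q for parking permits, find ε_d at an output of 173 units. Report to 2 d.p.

At Q = 173, P = 186 − 0.59(173) = 83.93.
dP/dQ = −0.59, so dQ/dP = 1/(−0.59) = -1.695.
ε = (dQ/dP)(P/Q) = (-1.695)(83.93/173).

-0.82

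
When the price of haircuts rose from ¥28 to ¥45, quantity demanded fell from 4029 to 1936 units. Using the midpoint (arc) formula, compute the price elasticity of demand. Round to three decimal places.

-1.507

ΔQ = 1936 − 4029 = -2093; ΔP = 45 − 28 = 17.
Midpoints: P̄ = 36.50, Q̄ = 2982.5.
ε = (ΔQ/ΔP)(P̄/Q̄) = (-2093/17)(36.50/2982.5).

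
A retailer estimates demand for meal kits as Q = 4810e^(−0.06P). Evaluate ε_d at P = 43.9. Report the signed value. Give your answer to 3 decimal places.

At P = 43.9, Q = 345.313.
dQ/dP = −0.06·4810e^(−0.06P) = −0.06Q = -20.719.
ε = (dQ/dP)(P/Q) = (-20.719)(43.9/345.313).

-2.634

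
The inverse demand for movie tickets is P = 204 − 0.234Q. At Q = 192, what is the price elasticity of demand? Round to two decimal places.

At Q = 192, P = 204 − 0.234(192) = 159.07.
dP/dQ = −0.234, so dQ/dP = 1/(−0.234) = -4.274.
ε = (dQ/dP)(P/Q) = (-4.274)(159.07/192).

-3.54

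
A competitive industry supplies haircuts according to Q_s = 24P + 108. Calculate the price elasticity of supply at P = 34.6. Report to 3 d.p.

At P = 34.6, Q_s = 938.40.
dQ_s/dP = 24.
ε_s = (dQ_s/dP)(P/Q_s) = (24)(34.6/938.40).

0.885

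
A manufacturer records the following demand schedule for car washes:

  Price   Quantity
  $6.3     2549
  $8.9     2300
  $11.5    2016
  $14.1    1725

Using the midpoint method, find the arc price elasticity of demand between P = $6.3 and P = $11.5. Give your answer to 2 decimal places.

At P = 6.3, Q = 2549; at P = 11.5, Q = 2016.
ΔQ = -533, ΔP = 5.2. Midpoints: P̄ = 8.90, Q̄ = 2282.5.
ε = (ΔQ/ΔP)(P̄/Q̄) = (-533/5.2)(8.90/2282.5).

-0.40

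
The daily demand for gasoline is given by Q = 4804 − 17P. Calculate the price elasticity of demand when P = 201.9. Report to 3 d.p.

At P = 201.9, Q = 1371.700.
dQ/dP = −17.
ε = (dQ/dP)(P/Q) = (-17)(201.9/1371.700).
|ε| > 1, so demand is elastic at this price.

-2.502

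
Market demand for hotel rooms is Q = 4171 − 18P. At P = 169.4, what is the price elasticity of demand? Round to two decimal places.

At P = 169.4, Q = 1121.800.
dQ/dP = −18.
ε = (dQ/dP)(P/Q) = (-18)(169.4/1121.800).

-2.72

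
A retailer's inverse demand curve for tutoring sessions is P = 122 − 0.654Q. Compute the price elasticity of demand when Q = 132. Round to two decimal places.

At Q = 132, P = 122 − 0.654(132) = 35.67.
dP/dQ = −0.654, so dQ/dP = 1/(−0.654) = -1.529.
ε = (dQ/dP)(P/Q) = (-1.529)(35.67/132).

-0.41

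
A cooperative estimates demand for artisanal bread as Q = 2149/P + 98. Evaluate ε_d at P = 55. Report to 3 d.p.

-0.285

At P = 55, Q = 137.073.
dQ/dP = −2149/P² = -0.710.
ε = (dQ/dP)(P/Q) = (-0.710)(55/137.073).
|ε| < 1, so demand is inelastic at this price.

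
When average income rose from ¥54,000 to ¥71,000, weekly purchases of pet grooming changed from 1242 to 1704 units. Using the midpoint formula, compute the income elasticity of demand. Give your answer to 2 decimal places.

1.15

ΔQ = 462, ΔI = 17000. Midpoints: Ī = 62,500, Q̄ = 1473.0.
ε_I = (ΔQ/ΔI)(Ī/Q̄) = (462/17000)(62500/1473.0).
ε_I > 0, so the good is normal.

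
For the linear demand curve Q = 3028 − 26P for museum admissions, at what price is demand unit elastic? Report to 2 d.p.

58.23

For linear demand Q = a − bP, ε = −bP/(a − bP). |ε| = 1 when bP = a − bP, i.e. P = a/(2b).
P = 3028/(2·26) = 3028/52 = 58.2308.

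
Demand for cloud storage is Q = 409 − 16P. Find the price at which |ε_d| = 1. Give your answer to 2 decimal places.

12.78

For linear demand Q = a − bP, ε = −bP/(a − bP). |ε| = 1 when bP = a − bP, i.e. P = a/(2b).
P = 409/(2·16) = 409/32 = 12.7812.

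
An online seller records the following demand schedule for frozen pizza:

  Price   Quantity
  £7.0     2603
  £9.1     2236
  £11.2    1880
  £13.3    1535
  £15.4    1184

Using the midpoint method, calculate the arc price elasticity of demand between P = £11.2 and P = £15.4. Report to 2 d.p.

At P = 11.2, Q = 1880; at P = 15.4, Q = 1184.
ΔQ = -696, ΔP = 4.2. Midpoints: P̄ = 13.30, Q̄ = 1532.0.
ε = (ΔQ/ΔP)(P̄/Q̄) = (-696/4.2)(13.30/1532.0).

-1.44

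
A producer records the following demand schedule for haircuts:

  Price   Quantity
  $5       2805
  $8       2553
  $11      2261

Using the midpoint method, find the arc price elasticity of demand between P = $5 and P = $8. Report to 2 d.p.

At P = 5, Q = 2805; at P = 8, Q = 2553.
ΔQ = -252, ΔP = 3. Midpoints: P̄ = 6.50, Q̄ = 2679.0.
ε = (ΔQ/ΔP)(P̄/Q̄) = (-252/3)(6.50/2679.0).

-0.20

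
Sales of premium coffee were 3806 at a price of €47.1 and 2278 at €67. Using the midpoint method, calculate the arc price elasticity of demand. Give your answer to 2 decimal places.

ΔQ = 2278 − 3806 = -1528; ΔP = 67 − 47.1 = 19.9.
Midpoints: P̄ = 57.05, Q̄ = 3042.0.
ε = (ΔQ/ΔP)(P̄/Q̄) = (-1528/19.9)(57.05/3042.0).

-1.44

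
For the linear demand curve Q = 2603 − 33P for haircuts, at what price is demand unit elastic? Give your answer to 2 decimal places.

39.44

For linear demand Q = a − bP, ε = −bP/(a − bP). |ε| = 1 when bP = a − bP, i.e. P = a/(2b).
P = 2603/(2·33) = 2603/66 = 39.4394.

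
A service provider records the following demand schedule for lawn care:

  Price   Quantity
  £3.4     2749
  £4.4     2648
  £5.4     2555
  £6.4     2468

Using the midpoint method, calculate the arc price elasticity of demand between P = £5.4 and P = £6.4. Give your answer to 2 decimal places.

At P = 5.4, Q = 2555; at P = 6.4, Q = 2468.
ΔQ = -87, ΔP = 1.0. Midpoints: P̄ = 5.90, Q̄ = 2511.5.
ε = (ΔQ/ΔP)(P̄/Q̄) = (-87/1.0)(5.90/2511.5).

-0.20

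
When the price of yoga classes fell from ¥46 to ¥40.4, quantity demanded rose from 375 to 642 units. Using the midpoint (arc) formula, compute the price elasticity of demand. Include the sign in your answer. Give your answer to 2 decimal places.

-4.05

ΔQ = 642 − 375 = 267; ΔP = 40.4 − 46 = -5.6.
Midpoints: P̄ = 43.20, Q̄ = 508.5.
ε = (ΔQ/ΔP)(P̄/Q̄) = (267/-5.6)(43.20/508.5).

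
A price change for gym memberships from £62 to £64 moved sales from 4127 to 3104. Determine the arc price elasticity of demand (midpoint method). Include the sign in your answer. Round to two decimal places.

ΔQ = 3104 − 4127 = -1023; ΔP = 64 − 62 = 2.
Midpoints: P̄ = 63.00, Q̄ = 3615.5.
ε = (ΔQ/ΔP)(P̄/Q̄) = (-1023/2)(63.00/3615.5).

-8.91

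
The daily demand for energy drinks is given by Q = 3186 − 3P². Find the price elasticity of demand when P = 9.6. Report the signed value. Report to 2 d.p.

-0.19

At P = 9.6, Q = 2909.520.
dQ/dP = −6P = -57.600.
ε = (dQ/dP)(P/Q) = (-57.600)(9.6/2909.520).
|ε| < 1, so demand is inelastic at this price.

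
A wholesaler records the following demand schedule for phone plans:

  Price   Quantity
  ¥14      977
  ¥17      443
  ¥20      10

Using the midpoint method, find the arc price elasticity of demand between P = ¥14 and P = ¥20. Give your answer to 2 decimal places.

-5.55

At P = 14, Q = 977; at P = 20, Q = 10.
ΔQ = -967, ΔP = 6. Midpoints: P̄ = 17.00, Q̄ = 493.5.
ε = (ΔQ/ΔP)(P̄/Q̄) = (-967/6)(17.00/493.5).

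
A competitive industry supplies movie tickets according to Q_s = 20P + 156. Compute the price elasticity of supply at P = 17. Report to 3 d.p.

At P = 17, Q_s = 496.
dQ_s/dP = 20.
ε_s = (dQ_s/dP)(P/Q_s) = (20)(17/496).

0.685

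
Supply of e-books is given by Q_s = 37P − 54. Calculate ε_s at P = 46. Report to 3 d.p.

1.033

At P = 46, Q_s = 1648.
dQ_s/dP = 37.
ε_s = (dQ_s/dP)(P/Q_s) = (37)(46/1648).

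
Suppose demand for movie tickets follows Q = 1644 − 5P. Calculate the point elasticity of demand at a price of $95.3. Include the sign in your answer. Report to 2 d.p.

At P = 95.3, Q = 1167.500.
dQ/dP = −5.
ε = (dQ/dP)(P/Q) = (-5)(95.3/1167.500).
|ε| < 1, so demand is inelastic at this price.

-0.41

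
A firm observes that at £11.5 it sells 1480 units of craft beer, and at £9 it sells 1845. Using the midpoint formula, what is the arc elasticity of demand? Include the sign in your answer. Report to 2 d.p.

ΔQ = 1845 − 1480 = 365; ΔP = 9 − 11.5 = -2.5.
Midpoints: P̄ = 10.25, Q̄ = 1662.5.
ε = (ΔQ/ΔP)(P̄/Q̄) = (365/-2.5)(10.25/1662.5).

-0.90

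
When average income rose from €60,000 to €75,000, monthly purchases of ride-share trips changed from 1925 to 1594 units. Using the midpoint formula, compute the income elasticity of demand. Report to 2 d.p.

-0.85

ΔQ = -331, ΔI = 15000. Midpoints: Ī = 67,500, Q̄ = 1759.5.
ε_I = (ΔQ/ΔI)(Ī/Q̄) = (-331/15000)(67500/1759.5).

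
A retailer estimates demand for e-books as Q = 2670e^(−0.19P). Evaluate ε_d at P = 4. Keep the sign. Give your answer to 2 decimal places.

-0.76

At P = 4, Q = 1248.669.
dQ/dP = −0.19·2670e^(−0.19P) = −0.19Q = -237.247.
ε = (dQ/dP)(P/Q) = (-237.247)(4/1248.669).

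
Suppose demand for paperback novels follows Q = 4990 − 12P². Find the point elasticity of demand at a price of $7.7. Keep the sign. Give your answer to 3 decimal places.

At P = 7.7, Q = 4278.520.
dQ/dP = −24P = -184.800.
ε = (dQ/dP)(P/Q) = (-184.800)(7.7/4278.520).
|ε| < 1, so demand is inelastic at this price.

-0.333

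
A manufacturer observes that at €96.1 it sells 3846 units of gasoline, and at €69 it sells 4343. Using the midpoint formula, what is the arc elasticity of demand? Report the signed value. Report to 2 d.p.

ΔQ = 4343 − 3846 = 497; ΔP = 69 − 96.1 = -27.1.
Midpoints: P̄ = 82.55, Q̄ = 4094.5.
ε = (ΔQ/ΔP)(P̄/Q̄) = (497/-27.1)(82.55/4094.5).

-0.37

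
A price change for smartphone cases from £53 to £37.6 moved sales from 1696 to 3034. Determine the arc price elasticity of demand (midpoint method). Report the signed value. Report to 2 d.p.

ΔQ = 3034 − 1696 = 1338; ΔP = 37.6 − 53 = -15.4.
Midpoints: P̄ = 45.30, Q̄ = 2365.0.
ε = (ΔQ/ΔP)(P̄/Q̄) = (1338/-15.4)(45.30/2365.0).

-1.66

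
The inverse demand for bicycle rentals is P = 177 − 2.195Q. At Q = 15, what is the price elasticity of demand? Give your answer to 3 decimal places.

-4.376

At Q = 15, P = 177 − 2.195(15) = 144.07.
dP/dQ = −2.195, so dQ/dP = 1/(−2.195) = -0.456.
ε = (dQ/dP)(P/Q) = (-0.456)(144.07/15).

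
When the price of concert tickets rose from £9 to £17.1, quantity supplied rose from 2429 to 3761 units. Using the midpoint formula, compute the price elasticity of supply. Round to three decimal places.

ΔQ = 3761 − 2429 = 1332; ΔP = 17.1 − 9 = 8.1.
Midpoints: P̄ = 13.05, Q̄ = 3095.0.
ε_s = (ΔQ/ΔP)(P̄/Q̄) = (1332/8.1)(13.05/3095.0).

0.693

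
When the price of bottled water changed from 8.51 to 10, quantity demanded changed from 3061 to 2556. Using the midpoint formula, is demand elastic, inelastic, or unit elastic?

elastic

Arc ε ≈ -1.117.
|ε| = 1.12 > 1.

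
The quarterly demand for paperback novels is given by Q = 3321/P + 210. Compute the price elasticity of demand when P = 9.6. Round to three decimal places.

-0.622

At P = 9.6, Q = 555.938.
dQ/dP = −3321/P² = -36.035.
ε = (dQ/dP)(P/Q) = (-36.035)(9.6/555.938).
|ε| < 1, so demand is inelastic at this price.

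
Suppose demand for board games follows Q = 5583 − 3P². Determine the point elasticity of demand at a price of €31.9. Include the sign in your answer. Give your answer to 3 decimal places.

-2.413

At P = 31.9, Q = 2530.170.
dQ/dP = −6P = -191.400.
ε = (dQ/dP)(P/Q) = (-191.400)(31.9/2530.170).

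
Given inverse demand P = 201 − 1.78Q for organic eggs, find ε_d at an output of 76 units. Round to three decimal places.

-0.486

At Q = 76, P = 201 − 1.78(76) = 65.72.
dP/dQ = −1.78, so dQ/dP = 1/(−1.78) = -0.562.
ε = (dQ/dP)(P/Q) = (-0.562)(65.72/76).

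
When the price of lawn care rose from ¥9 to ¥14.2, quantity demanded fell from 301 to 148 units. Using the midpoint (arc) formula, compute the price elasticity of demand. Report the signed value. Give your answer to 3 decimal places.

ΔQ = 148 − 301 = -153; ΔP = 14.2 − 9 = 5.2.
Midpoints: P̄ = 11.60, Q̄ = 224.5.
ε = (ΔQ/ΔP)(P̄/Q̄) = (-153/5.2)(11.60/224.5).

-1.520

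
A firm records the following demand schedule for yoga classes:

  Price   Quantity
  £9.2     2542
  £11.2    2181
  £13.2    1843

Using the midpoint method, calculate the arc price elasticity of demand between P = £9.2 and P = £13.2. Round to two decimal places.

-0.89

At P = 9.2, Q = 2542; at P = 13.2, Q = 1843.
ΔQ = -699, ΔP = 4.0. Midpoints: P̄ = 11.20, Q̄ = 2192.5.
ε = (ΔQ/ΔP)(P̄/Q̄) = (-699/4.0)(11.20/2192.5).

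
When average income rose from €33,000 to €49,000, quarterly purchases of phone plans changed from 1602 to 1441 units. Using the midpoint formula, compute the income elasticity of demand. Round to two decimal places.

-0.27

ΔQ = -161, ΔI = 16000. Midpoints: Ī = 41,000, Q̄ = 1521.5.
ε_I = (ΔQ/ΔI)(Ī/Q̄) = (-161/16000)(41000/1521.5).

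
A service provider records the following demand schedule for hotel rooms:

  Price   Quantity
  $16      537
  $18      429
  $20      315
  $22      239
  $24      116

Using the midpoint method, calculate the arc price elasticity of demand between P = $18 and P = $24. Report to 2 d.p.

At P = 18, Q = 429; at P = 24, Q = 116.
ΔQ = -313, ΔP = 6. Midpoints: P̄ = 21.00, Q̄ = 272.5.
ε = (ΔQ/ΔP)(P̄/Q̄) = (-313/6)(21.00/272.5).

-4.02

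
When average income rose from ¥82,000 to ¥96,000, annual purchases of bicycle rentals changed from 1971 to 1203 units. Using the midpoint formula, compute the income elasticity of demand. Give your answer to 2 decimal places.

ΔQ = -768, ΔI = 14000. Midpoints: Ī = 89,000, Q̄ = 1587.0.
ε_I = (ΔQ/ΔI)(Ī/Q̄) = (-768/14000)(89000/1587.0).

-3.08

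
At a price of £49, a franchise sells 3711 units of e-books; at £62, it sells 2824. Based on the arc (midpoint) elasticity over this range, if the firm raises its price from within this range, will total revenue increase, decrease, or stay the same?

decrease

Arc ε = (-887/13)(55.50/3267.5) ≈ -1.159.
|ε| = 1.16 > 1, so demand is elastic. A price rise therefore reduces total revenue.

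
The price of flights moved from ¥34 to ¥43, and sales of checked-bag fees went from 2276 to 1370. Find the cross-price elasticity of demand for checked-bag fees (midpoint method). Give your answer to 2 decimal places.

ΔQ_x = 1370 − 2276 = -906; ΔP_y = 43 − 34 = 9.
Midpoints: P̄_y = 38.50, Q̄_x = 1823.0.
ε_xy = (ΔQ_x/ΔP_y)(P̄_y/Q̄_x) = (-906/9)(38.50/1823.0).

-2.13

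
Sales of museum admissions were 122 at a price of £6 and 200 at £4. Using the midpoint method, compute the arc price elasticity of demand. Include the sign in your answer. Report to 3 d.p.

ΔQ = 200 − 122 = 78; ΔP = 4 − 6 = -2.
Midpoints: P̄ = 5.00, Q̄ = 161.0.
ε = (ΔQ/ΔP)(P̄/Q̄) = (78/-2)(5.00/161.0).

-1.211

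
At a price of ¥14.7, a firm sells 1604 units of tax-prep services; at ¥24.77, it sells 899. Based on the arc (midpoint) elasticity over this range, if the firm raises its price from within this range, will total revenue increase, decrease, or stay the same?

Arc ε = (-705/10.07)(19.73/1251.5) ≈ -1.104.
|ε| = 1.10 > 1, so demand is elastic. A price rise therefore reduces total revenue.

decrease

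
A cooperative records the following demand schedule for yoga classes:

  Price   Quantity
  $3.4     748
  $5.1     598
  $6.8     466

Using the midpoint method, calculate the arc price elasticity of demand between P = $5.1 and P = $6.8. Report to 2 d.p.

-0.87

At P = 5.1, Q = 598; at P = 6.8, Q = 466.
ΔQ = -132, ΔP = 1.7. Midpoints: P̄ = 5.95, Q̄ = 532.0.
ε = (ΔQ/ΔP)(P̄/Q̄) = (-132/1.7)(5.95/532.0).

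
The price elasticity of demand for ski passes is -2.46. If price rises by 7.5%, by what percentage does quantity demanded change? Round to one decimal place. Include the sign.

-18.5%

%ΔQ ≈ ε × %ΔP = (-2.46)(7.5%) = -18.45%.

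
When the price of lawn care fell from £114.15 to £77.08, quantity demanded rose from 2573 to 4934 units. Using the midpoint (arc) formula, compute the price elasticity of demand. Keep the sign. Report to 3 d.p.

-1.622

ΔQ = 4934 − 2573 = 2361; ΔP = 77.08 − 114.15 = -37.07.
Midpoints: P̄ = 95.62, Q̄ = 3753.5.
ε = (ΔQ/ΔP)(P̄/Q̄) = (2361/-37.07)(95.62/3753.5).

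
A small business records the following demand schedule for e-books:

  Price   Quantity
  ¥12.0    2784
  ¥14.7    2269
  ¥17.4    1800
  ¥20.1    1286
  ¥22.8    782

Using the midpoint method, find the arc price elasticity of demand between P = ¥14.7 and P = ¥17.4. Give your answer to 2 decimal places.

-1.37

At P = 14.7, Q = 2269; at P = 17.4, Q = 1800.
ΔQ = -469, ΔP = 2.7. Midpoints: P̄ = 16.05, Q̄ = 2034.5.
ε = (ΔQ/ΔP)(P̄/Q̄) = (-469/2.7)(16.05/2034.5).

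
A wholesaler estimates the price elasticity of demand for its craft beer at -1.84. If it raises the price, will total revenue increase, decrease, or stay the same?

|ε| = 1.84 > 1, so demand is elastic. A price rise therefore reduces total revenue.

decrease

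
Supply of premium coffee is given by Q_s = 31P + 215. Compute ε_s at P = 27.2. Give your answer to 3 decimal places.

0.797

At P = 27.2, Q_s = 1058.20.
dQ_s/dP = 31.
ε_s = (dQ_s/dP)(P/Q_s) = (31)(27.2/1058.20).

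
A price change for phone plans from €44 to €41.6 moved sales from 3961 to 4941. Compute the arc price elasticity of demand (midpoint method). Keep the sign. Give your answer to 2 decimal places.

ΔQ = 4941 − 3961 = 980; ΔP = 41.6 − 44 = -2.4.
Midpoints: P̄ = 42.80, Q̄ = 4451.0.
ε = (ΔQ/ΔP)(P̄/Q̄) = (980/-2.4)(42.80/4451.0).

-3.93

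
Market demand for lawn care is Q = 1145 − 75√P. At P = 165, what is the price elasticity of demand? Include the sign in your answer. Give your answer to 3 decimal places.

-2.652

At P = 165, Q = 181.608.
dQ/dP = −75/(2√P) = -2.919.
ε = (dQ/dP)(P/Q) = (-2.919)(165/181.608).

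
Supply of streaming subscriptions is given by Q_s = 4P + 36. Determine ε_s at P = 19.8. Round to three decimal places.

0.688

At P = 19.8, Q_s = 115.20.
dQ_s/dP = 4.
ε_s = (dQ_s/dP)(P/Q_s) = (4)(19.8/115.20).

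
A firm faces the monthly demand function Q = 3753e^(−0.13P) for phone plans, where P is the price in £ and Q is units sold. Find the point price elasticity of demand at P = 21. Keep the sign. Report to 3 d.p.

At P = 21, Q = 244.768.
dQ/dP = −0.13·3753e^(−0.13P) = −0.13Q = -31.820.
ε = (dQ/dP)(P/Q) = (-31.820)(21/244.768).
|ε| > 1, so demand is elastic at this price.

-2.730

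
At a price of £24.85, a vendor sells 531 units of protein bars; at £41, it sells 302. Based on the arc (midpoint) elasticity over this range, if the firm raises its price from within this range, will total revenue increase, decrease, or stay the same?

decrease

Arc ε = (-229/16.15)(32.92/416.5) ≈ -1.121.
|ε| = 1.12 > 1, so demand is elastic. A price rise therefore reduces total revenue.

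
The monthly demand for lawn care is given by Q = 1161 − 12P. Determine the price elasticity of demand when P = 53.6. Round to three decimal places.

At P = 53.6, Q = 517.800.
dQ/dP = −12.
ε = (dQ/dP)(P/Q) = (-12)(53.6/517.800).
|ε| > 1, so demand is elastic at this price.

-1.242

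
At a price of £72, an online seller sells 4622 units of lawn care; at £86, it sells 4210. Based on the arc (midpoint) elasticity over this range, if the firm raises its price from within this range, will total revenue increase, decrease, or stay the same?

increase

Arc ε = (-412/14)(79.00/4416.0) ≈ -0.526.
|ε| = 0.53 < 1, so demand is inelastic. A price rise therefore raises total revenue.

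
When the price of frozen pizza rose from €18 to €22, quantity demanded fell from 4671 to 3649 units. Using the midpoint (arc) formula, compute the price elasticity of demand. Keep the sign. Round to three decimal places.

ΔQ = 3649 − 4671 = -1022; ΔP = 22 − 18 = 4.
Midpoints: P̄ = 20.00, Q̄ = 4160.0.
ε = (ΔQ/ΔP)(P̄/Q̄) = (-1022/4)(20.00/4160.0).

-1.228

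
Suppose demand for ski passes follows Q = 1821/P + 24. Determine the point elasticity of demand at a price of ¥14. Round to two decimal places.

-0.84

At P = 14, Q = 154.071.
dQ/dP = −1821/P² = -9.291.
ε = (dQ/dP)(P/Q) = (-9.291)(14/154.071).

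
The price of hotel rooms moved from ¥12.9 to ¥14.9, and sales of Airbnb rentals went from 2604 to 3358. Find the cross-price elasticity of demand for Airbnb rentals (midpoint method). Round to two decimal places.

1.76

ΔQ_x = 3358 − 2604 = 754; ΔP_y = 14.9 − 12.9 = 2.
Midpoints: P̄_y = 13.90, Q̄_x = 2981.0.
ε_xy = (ΔQ_x/ΔP_y)(P̄_y/Q̄_x) = (754/2)(13.90/2981.0).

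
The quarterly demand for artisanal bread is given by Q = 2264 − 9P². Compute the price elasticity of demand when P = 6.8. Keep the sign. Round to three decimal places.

-0.450

At P = 6.8, Q = 1847.840.
dQ/dP = −18P = -122.400.
ε = (dQ/dP)(P/Q) = (-122.400)(6.8/1847.840).
|ε| < 1, so demand is inelastic at this price.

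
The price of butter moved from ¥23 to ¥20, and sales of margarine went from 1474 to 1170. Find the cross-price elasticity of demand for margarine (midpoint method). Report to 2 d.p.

1.65

ΔQ_x = 1170 − 1474 = -304; ΔP_y = 20 − 23 = -3.
Midpoints: P̄_y = 21.50, Q̄_x = 1322.0.
ε_xy = (ΔQ_x/ΔP_y)(P̄_y/Q̄_x) = (-304/-3)(21.50/1322.0).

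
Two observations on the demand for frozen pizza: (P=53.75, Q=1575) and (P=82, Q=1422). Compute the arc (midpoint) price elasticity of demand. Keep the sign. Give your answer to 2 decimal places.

-0.25

ΔQ = 1422 − 1575 = -153; ΔP = 82 − 53.75 = 28.25.
Midpoints: P̄ = 67.88, Q̄ = 1498.5.
ε = (ΔQ/ΔP)(P̄/Q̄) = (-153/28.25)(67.88/1498.5).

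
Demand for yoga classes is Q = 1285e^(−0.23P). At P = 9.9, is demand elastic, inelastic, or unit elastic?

elastic

Q = 131.830, dQ/dP = -30.321.
ε = (dQ/dP)(P/Q) ≈ -2.277.
|ε| = 2.28 > 1.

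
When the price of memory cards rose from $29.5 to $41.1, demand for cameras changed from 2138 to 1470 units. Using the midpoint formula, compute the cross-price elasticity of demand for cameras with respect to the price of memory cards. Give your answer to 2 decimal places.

-1.13

ΔQ_x = 1470 − 2138 = -668; ΔP_y = 41.1 − 29.5 = 11.6.
Midpoints: P̄_y = 35.30, Q̄_x = 1804.0.
ε_xy = (ΔQ_x/ΔP_y)(P̄_y/Q̄_x) = (-668/11.6)(35.30/1804.0).
ε_xy < 0, so the goods are complements.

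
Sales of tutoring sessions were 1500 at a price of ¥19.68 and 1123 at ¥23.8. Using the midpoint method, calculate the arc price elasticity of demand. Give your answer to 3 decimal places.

ΔQ = 1123 − 1500 = -377; ΔP = 23.8 − 19.68 = 4.12.
Midpoints: P̄ = 21.74, Q̄ = 1311.5.
ε = (ΔQ/ΔP)(P̄/Q̄) = (-377/4.12)(21.74/1311.5).

-1.517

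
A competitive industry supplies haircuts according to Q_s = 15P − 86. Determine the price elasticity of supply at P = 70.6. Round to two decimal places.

1.09

At P = 70.6, Q_s = 973.
dQ_s/dP = 15.
ε_s = (dQ_s/dP)(P/Q_s) = (15)(70.6/973).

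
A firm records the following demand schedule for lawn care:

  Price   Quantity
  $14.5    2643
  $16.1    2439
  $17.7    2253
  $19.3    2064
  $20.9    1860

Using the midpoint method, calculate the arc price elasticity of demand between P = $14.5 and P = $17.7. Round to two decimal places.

-0.80

At P = 14.5, Q = 2643; at P = 17.7, Q = 2253.
ΔQ = -390, ΔP = 3.2. Midpoints: P̄ = 16.10, Q̄ = 2448.0.
ε = (ΔQ/ΔP)(P̄/Q̄) = (-390/3.2)(16.10/2448.0).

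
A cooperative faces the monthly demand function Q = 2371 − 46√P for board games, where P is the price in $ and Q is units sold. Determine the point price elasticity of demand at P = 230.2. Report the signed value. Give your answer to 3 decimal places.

-0.209

At P = 230.2, Q = 1673.072.
dQ/dP = −46/(2√P) = -1.516.
ε = (dQ/dP)(P/Q) = (-1.516)(230.2/1673.072).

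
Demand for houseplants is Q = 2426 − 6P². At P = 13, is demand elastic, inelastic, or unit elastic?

Q = 1412, dQ/dP = -156.
ε = (dQ/dP)(P/Q) ≈ -1.436.
|ε| = 1.44 > 1.

elastic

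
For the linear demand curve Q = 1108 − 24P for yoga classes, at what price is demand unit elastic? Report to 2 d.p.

For linear demand Q = a − bP, ε = −bP/(a − bP). |ε| = 1 when bP = a − bP, i.e. P = a/(2b).
P = 1108/(2·24) = 1108/48 = 23.0833.

23.08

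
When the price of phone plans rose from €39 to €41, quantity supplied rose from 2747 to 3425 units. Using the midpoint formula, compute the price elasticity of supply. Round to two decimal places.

4.39

ΔQ = 3425 − 2747 = 678; ΔP = 41 − 39 = 2.
Midpoints: P̄ = 40.00, Q̄ = 3086.0.
ε_s = (ΔQ/ΔP)(P̄/Q̄) = (678/2)(40.00/3086.0).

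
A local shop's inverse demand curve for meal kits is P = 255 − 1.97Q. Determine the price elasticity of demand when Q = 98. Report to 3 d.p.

-0.321

At Q = 98, P = 255 − 1.97(98) = 61.94.
dP/dQ = −1.97, so dQ/dP = 1/(−1.97) = -0.508.
ε = (dQ/dP)(P/Q) = (-0.508)(61.94/98).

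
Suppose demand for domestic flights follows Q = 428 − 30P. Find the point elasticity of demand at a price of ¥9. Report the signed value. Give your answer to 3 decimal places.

At P = 9, Q = 158.
dQ/dP = −30.
ε = (dQ/dP)(P/Q) = (-30)(9/158).
|ε| > 1, so demand is elastic at this price.

-1.709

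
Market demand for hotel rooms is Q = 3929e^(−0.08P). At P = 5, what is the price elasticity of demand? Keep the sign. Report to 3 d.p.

-0.400

At P = 5, Q = 2633.687.
dQ/dP = −0.08·3929e^(−0.08P) = −0.08Q = -210.695.
ε = (dQ/dP)(P/Q) = (-210.695)(5/2633.687).
|ε| < 1, so demand is inelastic at this price.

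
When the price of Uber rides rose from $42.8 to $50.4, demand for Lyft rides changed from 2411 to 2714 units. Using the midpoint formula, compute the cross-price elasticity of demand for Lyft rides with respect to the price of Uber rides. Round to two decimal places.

ΔQ_x = 2714 − 2411 = 303; ΔP_y = 50.4 − 42.8 = 7.6.
Midpoints: P̄_y = 46.60, Q̄_x = 2562.5.
ε_xy = (ΔQ_x/ΔP_y)(P̄_y/Q̄_x) = (303/7.6)(46.60/2562.5).
ε_xy > 0, so the goods are substitutes.

0.73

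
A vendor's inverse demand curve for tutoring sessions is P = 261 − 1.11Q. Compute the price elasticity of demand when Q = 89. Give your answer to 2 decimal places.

-1.64

At Q = 89, P = 261 − 1.11(89) = 162.21.
dP/dQ = −1.11, so dQ/dP = 1/(−1.11) = -0.901.
ε = (dQ/dP)(P/Q) = (-0.901)(162.21/89).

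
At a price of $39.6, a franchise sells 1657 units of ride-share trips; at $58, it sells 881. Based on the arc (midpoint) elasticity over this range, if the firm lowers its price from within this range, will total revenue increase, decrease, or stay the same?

increase

Arc ε = (-776/18.4)(48.80/1269.0) ≈ -1.622.
|ε| = 1.62 > 1, so demand is elastic. A price cut therefore raises total revenue.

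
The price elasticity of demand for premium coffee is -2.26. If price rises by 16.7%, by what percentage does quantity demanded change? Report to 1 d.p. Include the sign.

-37.7%

%ΔQ ≈ ε × %ΔP = (-2.26)(16.7%) = -37.74%.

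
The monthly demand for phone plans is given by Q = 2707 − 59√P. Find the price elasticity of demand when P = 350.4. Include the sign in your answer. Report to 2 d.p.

-0.34

At P = 350.4, Q = 1602.581.
dQ/dP = −59/(2√P) = -1.576.
ε = (dQ/dP)(P/Q) = (-1.576)(350.4/1602.581).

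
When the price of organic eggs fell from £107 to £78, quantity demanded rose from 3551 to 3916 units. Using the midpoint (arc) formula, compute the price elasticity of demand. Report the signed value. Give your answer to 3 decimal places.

-0.312

ΔQ = 3916 − 3551 = 365; ΔP = 78 − 107 = -29.
Midpoints: P̄ = 92.50, Q̄ = 3733.5.
ε = (ΔQ/ΔP)(P̄/Q̄) = (365/-29)(92.50/3733.5).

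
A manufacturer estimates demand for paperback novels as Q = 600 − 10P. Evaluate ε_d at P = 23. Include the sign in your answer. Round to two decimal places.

At P = 23, Q = 370.
dQ/dP = −10.
ε = (dQ/dP)(P/Q) = (-10)(23/370).
|ε| < 1, so demand is inelastic at this price.

-0.62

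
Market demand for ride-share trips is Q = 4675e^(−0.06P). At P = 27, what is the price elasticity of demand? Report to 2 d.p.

At P = 27, Q = 925.176.
dQ/dP = −0.06·4675e^(−0.06P) = −0.06Q = -55.511.
ε = (dQ/dP)(P/Q) = (-55.511)(27/925.176).

-1.62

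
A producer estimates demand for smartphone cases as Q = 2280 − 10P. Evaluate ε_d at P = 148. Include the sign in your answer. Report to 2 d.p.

-1.85

At P = 148, Q = 800.
dQ/dP = −10.
ε = (dQ/dP)(P/Q) = (-10)(148/800).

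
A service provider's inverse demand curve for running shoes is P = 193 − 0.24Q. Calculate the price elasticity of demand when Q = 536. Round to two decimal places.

-0.50

At Q = 536, P = 193 − 0.24(536) = 64.36.
dP/dQ = −0.24, so dQ/dP = 1/(−0.24) = -4.167.
ε = (dQ/dP)(P/Q) = (-4.167)(64.36/536).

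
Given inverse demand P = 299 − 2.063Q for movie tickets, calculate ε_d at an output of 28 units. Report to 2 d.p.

-4.18

At Q = 28, P = 299 − 2.063(28) = 241.24.
dP/dQ = −2.063, so dQ/dP = 1/(−2.063) = -0.485.
ε = (dQ/dP)(P/Q) = (-0.485)(241.24/28).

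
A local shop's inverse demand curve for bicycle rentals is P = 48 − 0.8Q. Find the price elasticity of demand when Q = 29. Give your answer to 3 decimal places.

-1.069

At Q = 29, P = 48 − 0.8(29) = 24.80.
dP/dQ = −0.8, so dQ/dP = 1/(−0.8) = -1.250.
ε = (dQ/dP)(P/Q) = (-1.250)(24.80/29).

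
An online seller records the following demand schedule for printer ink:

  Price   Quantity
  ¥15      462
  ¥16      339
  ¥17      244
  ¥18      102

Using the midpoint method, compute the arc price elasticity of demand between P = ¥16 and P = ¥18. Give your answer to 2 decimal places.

-9.14

At P = 16, Q = 339; at P = 18, Q = 102.
ΔQ = -237, ΔP = 2. Midpoints: P̄ = 17.00, Q̄ = 220.5.
ε = (ΔQ/ΔP)(P̄/Q̄) = (-237/2)(17.00/220.5).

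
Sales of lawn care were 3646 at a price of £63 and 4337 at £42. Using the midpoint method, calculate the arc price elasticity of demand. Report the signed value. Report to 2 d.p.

ΔQ = 4337 − 3646 = 691; ΔP = 42 − 63 = -21.
Midpoints: P̄ = 52.50, Q̄ = 3991.5.
ε = (ΔQ/ΔP)(P̄/Q̄) = (691/-21)(52.50/3991.5).

-0.43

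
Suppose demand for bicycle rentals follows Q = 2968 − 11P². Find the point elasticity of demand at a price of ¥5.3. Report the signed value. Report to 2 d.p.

At P = 5.3, Q = 2659.010.
dQ/dP = −22P = -116.600.
ε = (dQ/dP)(P/Q) = (-116.600)(5.3/2659.010).

-0.23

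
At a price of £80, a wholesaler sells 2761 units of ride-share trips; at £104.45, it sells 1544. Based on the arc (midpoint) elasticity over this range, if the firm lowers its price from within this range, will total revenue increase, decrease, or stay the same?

Arc ε = (-1217/24.45)(92.22/2152.5) ≈ -2.133.
|ε| = 2.13 > 1, so demand is elastic. A price cut therefore raises total revenue.

increase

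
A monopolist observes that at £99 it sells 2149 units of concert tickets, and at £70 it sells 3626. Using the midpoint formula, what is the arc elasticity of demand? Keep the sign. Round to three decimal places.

-1.490

ΔQ = 3626 − 2149 = 1477; ΔP = 70 − 99 = -29.
Midpoints: P̄ = 84.50, Q̄ = 2887.5.
ε = (ΔQ/ΔP)(P̄/Q̄) = (1477/-29)(84.50/2887.5).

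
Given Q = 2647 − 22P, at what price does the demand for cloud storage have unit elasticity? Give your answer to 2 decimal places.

60.16

For linear demand Q = a − bP, ε = −bP/(a − bP). |ε| = 1 when bP = a − bP, i.e. P = a/(2b).
P = 2647/(2·22) = 2647/44 = 60.1591.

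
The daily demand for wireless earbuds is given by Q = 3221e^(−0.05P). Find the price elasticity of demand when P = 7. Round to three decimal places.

At P = 7, Q = 2269.800.
dQ/dP = −0.05·3221e^(−0.05P) = −0.05Q = -113.490.
ε = (dQ/dP)(P/Q) = (-113.490)(7/2269.800).
|ε| < 1, so demand is inelastic at this price.

-0.350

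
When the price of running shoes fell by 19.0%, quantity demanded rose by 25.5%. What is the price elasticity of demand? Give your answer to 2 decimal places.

-1.34

ε = %ΔQ / %ΔP = (25.5)/(-19.0) = -1.342.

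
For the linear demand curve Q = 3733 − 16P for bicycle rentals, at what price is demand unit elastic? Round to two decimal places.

For linear demand Q = a − bP, ε = −bP/(a − bP). |ε| = 1 when bP = a − bP, i.e. P = a/(2b).
P = 3733/(2·16) = 3733/32 = 116.6562.

116.66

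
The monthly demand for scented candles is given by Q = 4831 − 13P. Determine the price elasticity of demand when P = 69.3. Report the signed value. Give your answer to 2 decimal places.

-0.23

At P = 69.3, Q = 3930.100.
dQ/dP = −13.
ε = (dQ/dP)(P/Q) = (-13)(69.3/3930.100).
|ε| < 1, so demand is inelastic at this price.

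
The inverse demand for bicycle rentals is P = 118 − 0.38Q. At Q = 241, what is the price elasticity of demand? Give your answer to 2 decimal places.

-0.29

At Q = 241, P = 118 − 0.38(241) = 26.42.
dP/dQ = −0.38, so dQ/dP = 1/(−0.38) = -2.632.
ε = (dQ/dP)(P/Q) = (-2.632)(26.42/241).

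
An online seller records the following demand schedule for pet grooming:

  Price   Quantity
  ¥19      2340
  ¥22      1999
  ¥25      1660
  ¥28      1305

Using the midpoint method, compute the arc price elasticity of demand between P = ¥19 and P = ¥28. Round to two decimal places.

-1.48

At P = 19, Q = 2340; at P = 28, Q = 1305.
ΔQ = -1035, ΔP = 9. Midpoints: P̄ = 23.50, Q̄ = 1822.5.
ε = (ΔQ/ΔP)(P̄/Q̄) = (-1035/9)(23.50/1822.5).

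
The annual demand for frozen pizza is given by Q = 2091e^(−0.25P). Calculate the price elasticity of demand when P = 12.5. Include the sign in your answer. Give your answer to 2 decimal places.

-3.13

At P = 12.5, Q = 91.872.
dQ/dP = −0.25·2091e^(−0.25P) = −0.25Q = -22.968.
ε = (dQ/dP)(P/Q) = (-22.968)(12.5/91.872).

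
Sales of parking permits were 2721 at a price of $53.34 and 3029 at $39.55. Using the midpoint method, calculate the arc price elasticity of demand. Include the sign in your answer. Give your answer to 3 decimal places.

-0.361

ΔQ = 3029 − 2721 = 308; ΔP = 39.55 − 53.34 = -13.79.
Midpoints: P̄ = 46.45, Q̄ = 2875.0.
ε = (ΔQ/ΔP)(P̄/Q̄) = (308/-13.79)(46.45/2875.0).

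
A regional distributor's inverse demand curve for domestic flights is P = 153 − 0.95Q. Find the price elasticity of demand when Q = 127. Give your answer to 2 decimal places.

At Q = 127, P = 153 − 0.95(127) = 32.35.
dP/dQ = −0.95, so dQ/dP = 1/(−0.95) = -1.053.
ε = (dQ/dP)(P/Q) = (-1.053)(32.35/127).

-0.27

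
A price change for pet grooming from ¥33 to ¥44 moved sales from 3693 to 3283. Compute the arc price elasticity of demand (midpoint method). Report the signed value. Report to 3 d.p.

ΔQ = 3283 − 3693 = -410; ΔP = 44 − 33 = 11.
Midpoints: P̄ = 38.50, Q̄ = 3488.0.
ε = (ΔQ/ΔP)(P̄/Q̄) = (-410/11)(38.50/3488.0).

-0.411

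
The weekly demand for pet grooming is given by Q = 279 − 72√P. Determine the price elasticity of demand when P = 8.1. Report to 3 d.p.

At P = 8.1, Q = 74.084.
dQ/dP = −72/(2√P) = -12.649.
ε = (dQ/dP)(P/Q) = (-12.649)(8.1/74.084).

-1.383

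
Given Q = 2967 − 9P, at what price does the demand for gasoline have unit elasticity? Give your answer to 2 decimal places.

For linear demand Q = a − bP, ε = −bP/(a − bP). |ε| = 1 when bP = a − bP, i.e. P = a/(2b).
P = 2967/(2·9) = 2967/18 = 164.8333.

164.83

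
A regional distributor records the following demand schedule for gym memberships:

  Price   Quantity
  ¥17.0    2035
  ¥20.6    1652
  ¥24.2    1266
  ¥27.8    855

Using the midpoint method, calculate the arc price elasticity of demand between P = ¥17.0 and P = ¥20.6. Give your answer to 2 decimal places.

At P = 17.0, Q = 2035; at P = 20.6, Q = 1652.
ΔQ = -383, ΔP = 3.6. Midpoints: P̄ = 18.80, Q̄ = 1843.5.
ε = (ΔQ/ΔP)(P̄/Q̄) = (-383/3.6)(18.80/1843.5).

-1.08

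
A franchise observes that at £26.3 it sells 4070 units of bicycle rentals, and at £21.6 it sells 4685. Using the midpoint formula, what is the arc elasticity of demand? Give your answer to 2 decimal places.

ΔQ = 4685 − 4070 = 615; ΔP = 21.6 − 26.3 = -4.7.
Midpoints: P̄ = 23.95, Q̄ = 4377.5.
ε = (ΔQ/ΔP)(P̄/Q̄) = (615/-4.7)(23.95/4377.5).

-0.72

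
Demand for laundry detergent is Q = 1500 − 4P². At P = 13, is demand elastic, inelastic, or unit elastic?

elastic

Q = 824, dQ/dP = -104.
ε = (dQ/dP)(P/Q) ≈ -1.641.
|ε| = 1.64 > 1.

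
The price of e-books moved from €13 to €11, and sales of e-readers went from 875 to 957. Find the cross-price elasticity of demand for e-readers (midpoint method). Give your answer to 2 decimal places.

ΔQ_x = 957 − 875 = 82; ΔP_y = 11 − 13 = -2.
Midpoints: P̄_y = 12.00, Q̄_x = 916.0.
ε_xy = (ΔQ_x/ΔP_y)(P̄_y/Q̄_x) = (82/-2)(12.00/916.0).
ε_xy < 0, so the goods are complements.

-0.54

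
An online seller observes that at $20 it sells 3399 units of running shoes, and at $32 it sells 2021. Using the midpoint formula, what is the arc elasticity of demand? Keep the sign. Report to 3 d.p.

ΔQ = 2021 − 3399 = -1378; ΔP = 32 − 20 = 12.
Midpoints: P̄ = 26.00, Q̄ = 2710.0.
ε = (ΔQ/ΔP)(P̄/Q̄) = (-1378/12)(26.00/2710.0).

-1.102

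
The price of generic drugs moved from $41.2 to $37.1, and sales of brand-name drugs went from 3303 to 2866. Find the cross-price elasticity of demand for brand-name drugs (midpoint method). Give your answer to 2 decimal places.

1.35

ΔQ_x = 2866 − 3303 = -437; ΔP_y = 37.1 − 41.2 = -4.1.
Midpoints: P̄_y = 39.15, Q̄_x = 3084.5.
ε_xy = (ΔQ_x/ΔP_y)(P̄_y/Q̄_x) = (-437/-4.1)(39.15/3084.5).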